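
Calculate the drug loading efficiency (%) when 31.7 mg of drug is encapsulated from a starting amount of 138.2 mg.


Drug loading efficiency = (drug loaded / drug initial) * 100
DLE = 31.7 / 138.2 * 100
DLE = 0.2294 * 100
DLE = 22.94%

22.94


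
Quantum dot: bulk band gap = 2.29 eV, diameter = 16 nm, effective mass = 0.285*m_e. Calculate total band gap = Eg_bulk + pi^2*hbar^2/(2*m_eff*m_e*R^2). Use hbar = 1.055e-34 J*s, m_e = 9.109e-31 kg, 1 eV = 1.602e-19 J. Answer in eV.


Radius R = 16/2 nm = 8e-09 m
Confinement energy dE = pi^2 * hbar^2 / (2 * m_eff * m_e * R^2)
dE = pi^2 * (1.055e-34)^2 / (2 * 0.285 * 9.109e-31 * (8e-09)^2) J, divided by 1.602e-19 J/eV
dE = 0.0206 eV
Total band gap = E_g(bulk) + dE = 2.29 + 0.0206 = 2.3106 eV

2.3106


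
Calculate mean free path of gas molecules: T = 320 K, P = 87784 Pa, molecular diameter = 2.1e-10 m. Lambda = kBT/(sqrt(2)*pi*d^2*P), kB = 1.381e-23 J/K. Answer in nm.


Mean free path: lambda = kB*T / (sqrt(2) * pi * d^2 * P)
lambda = 1.381e-23 * 320 / (sqrt(2) * pi * (2.1e-10)^2 * 87784)
lambda = 2.56936e-07 m
lambda = 256.94 nm

256.94


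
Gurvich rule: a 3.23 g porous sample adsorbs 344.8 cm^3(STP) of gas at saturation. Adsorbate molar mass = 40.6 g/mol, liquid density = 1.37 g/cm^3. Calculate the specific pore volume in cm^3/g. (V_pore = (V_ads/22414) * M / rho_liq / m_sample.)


Moles adsorbed n = V_ads / 22414 = 344.8 / 22414 = 1.538324e-02 mol
Liquid volume V_liq = n * M / rho_liq = 1.538324e-02 * 40.6 / 1.37 = 0.45588 cm^3
Specific pore volume V_pore = V_liq / m_sample = 0.45588 / 3.23
V_pore = 0.1411 cm^3/g

0.1411


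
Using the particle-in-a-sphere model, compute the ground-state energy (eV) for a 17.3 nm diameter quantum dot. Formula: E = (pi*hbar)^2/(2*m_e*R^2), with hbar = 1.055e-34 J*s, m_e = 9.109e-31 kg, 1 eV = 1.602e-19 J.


Radius R = 17.3/2 = 8.65 nm = 8.65e-09 m
E = (pi * 1.055e-34)^2 / (2 * 9.109e-31 * (8.65e-09)^2)
E(J) = 8.05883e-22
E = E(J) / 1.602e-19 = 0.005 eV

0.005


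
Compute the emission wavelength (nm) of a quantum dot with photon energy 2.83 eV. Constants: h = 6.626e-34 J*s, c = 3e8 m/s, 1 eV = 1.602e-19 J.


Convert energy: E = 2.83 eV = 2.83 * 1.602e-19 = 4.53366e-19 J
lambda = h*c / E = 6.626e-34 * 3e8 / 4.53366e-19
lambda = 4.38454e-07 m = 438.5 nm

438.5


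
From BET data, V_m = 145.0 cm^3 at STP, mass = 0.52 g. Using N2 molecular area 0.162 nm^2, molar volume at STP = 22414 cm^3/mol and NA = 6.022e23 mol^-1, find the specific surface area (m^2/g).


Number of moles in monolayer = V_m / 22414 = 145.0 / 22414 = 0.00646917
Number of molecules = moles * NA = 0.00646917 * 6.022e23
SA = molecules * sigma / mass
SA = (145.0 / 22414) * 6.022e23 * 0.162e-18 / 0.52
SA = 1213.7 m^2/g

1213.7


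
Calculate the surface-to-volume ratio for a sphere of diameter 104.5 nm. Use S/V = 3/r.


Radius r = 104.5/2 = 52.25 nm
S/V = 3 / r = 3 / 52.25
S/V = 0.0574 nm^-1

0.0574


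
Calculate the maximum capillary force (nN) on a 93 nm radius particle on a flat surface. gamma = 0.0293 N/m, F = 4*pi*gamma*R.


Convert radius: R = 93 nm = 9.3e-08 m
F = 4 * pi * gamma * R
F = 4 * pi * 0.0293 * 9.3e-08
F = 3.42421e-08 N = 34.2421 nN

34.2421


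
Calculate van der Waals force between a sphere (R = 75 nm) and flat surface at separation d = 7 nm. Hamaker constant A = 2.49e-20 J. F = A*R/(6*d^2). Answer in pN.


Convert to SI: R = 75 nm = 7.5e-08 m, d = 7 nm = 7e-09 m
F = A * R / (6 * d^2)
F = 2.49e-20 * 7.5e-08 / (6 * (7e-09)^2)
F = 6.35204e-12 N = 6.352 pN

6.352


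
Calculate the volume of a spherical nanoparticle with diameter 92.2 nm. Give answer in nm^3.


Radius r = 92.2/2 = 46.1 nm
Volume V = (4/3) * pi * r^3
V = (4/3) * pi * (46.1)^3
V = 410384.91 nm^3

410384.91


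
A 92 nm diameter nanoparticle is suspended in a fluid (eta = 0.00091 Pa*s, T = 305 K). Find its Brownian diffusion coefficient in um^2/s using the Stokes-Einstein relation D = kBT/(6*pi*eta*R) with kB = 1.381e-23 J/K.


Radius R = 92/2 = 46 nm = 4.6e-08 m
D = kB*T / (6*pi*eta*R)
D = 1.381e-23 * 305 / (6 * pi * 0.00091 * 4.6e-08)
D = 5.33818e-12 m^2/s = 5.338 um^2/s

5.338


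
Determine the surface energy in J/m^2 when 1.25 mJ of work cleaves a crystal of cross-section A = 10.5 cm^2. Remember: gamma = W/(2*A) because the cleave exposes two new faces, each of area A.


Convert: A = 10.5 cm^2 = 0.00105 m^2, W = 1.25 mJ = 0.00125 J
Cleaving exposes two faces of area A, so total new surface = 2*A and gamma = W / (2*A)
gamma = 0.00125 / (2 * 0.00105)
gamma = 0.595 J/m^2

0.595


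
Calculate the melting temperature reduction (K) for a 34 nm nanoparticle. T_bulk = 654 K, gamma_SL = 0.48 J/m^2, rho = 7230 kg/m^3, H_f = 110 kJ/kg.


Radius R = 34/2 = 17 nm = 1.7e-08 m
Convert H_f = 110 kJ/kg = 110000 J/kg
dT = 2 * gamma_SL * T_bulk / (rho * H_f * R)
dT = 2 * 0.48 * 654 / (7230 * 110000 * 1.7e-08)
dT = 46.4 K

46.4


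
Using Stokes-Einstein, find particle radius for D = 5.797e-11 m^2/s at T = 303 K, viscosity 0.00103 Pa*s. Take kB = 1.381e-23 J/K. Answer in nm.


Stokes-Einstein: R = kB*T / (6*pi*eta*D)
R = 1.381e-23 * 303 / (6 * pi * 0.00103 * 5.797e-11)
R = 3.71787e-09 m = 3.72 nm

3.72


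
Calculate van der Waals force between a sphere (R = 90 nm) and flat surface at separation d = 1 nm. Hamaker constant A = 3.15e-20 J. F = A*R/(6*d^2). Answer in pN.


Convert to SI: R = 90 nm = 9e-08 m, d = 1 nm = 1e-09 m
F = A * R / (6 * d^2)
F = 3.15e-20 * 9e-08 / (6 * (1e-09)^2)
F = 4.725e-10 N = 472.5 pN

472.5


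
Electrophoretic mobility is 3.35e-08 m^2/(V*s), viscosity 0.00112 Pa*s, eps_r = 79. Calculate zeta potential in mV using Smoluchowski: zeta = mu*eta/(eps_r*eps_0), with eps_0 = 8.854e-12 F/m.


Smoluchowski equation: zeta = mu * eta / (eps_r * eps_0)
zeta = 3.35e-08 * 0.00112 / (79 * 8.854e-12)
zeta = 0.053641 V = 53.64 mV

53.64


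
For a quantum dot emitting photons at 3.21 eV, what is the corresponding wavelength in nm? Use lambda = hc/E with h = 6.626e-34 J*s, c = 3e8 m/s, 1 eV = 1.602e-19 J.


Convert energy: E = 3.21 eV = 3.21 * 1.602e-19 = 5.14242e-19 J
lambda = h*c / E = 6.626e-34 * 3e8 / 5.14242e-19
lambda = 3.8655e-07 m = 386.5 nm

386.5


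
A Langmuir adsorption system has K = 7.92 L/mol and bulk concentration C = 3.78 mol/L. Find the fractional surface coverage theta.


Langmuir isotherm: theta = K*C / (1 + K*C)
K*C = 7.92 * 3.78 = 29.9376
theta = 29.9376 / (1 + 29.9376) = 29.9376 / 30.9376
theta = 0.9677

0.9677


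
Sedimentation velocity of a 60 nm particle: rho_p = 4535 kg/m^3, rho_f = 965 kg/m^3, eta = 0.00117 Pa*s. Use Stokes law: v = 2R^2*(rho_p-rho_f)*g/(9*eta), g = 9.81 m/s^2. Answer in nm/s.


Radius R = 60/2 nm = 3e-08 m
Density difference = 4535 - 965 = 3570 kg/m^3
v = 2 * R^2 * (rho_p - rho_f) * g / (9 * eta)
v = 2 * (3e-08)^2 * 3570 * 9.81 / (9 * 0.00117)
v = 5.98662e-09 m/s = 5.9866 nm/s

5.9866


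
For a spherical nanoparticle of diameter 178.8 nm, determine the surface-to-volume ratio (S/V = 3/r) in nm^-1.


Radius r = 178.8/2 = 89.4 nm
S/V = 3 / r = 3 / 89.4
S/V = 0.0336 nm^-1

0.0336


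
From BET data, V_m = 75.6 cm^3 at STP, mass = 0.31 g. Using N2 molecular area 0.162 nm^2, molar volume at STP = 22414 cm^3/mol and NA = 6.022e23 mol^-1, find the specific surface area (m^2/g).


Number of moles in monolayer = V_m / 22414 = 75.6 / 22414 = 0.00337289
Number of molecules = moles * NA = 0.00337289 * 6.022e23
SA = molecules * sigma / mass
SA = (75.6 / 22414) * 6.022e23 * 0.162e-18 / 0.31
SA = 1061.4 m^2/g

1061.4


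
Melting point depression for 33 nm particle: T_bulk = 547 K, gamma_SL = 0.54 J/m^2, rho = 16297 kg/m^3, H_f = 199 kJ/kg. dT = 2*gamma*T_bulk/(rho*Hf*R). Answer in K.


Radius R = 33/2 = 16.5 nm = 1.65e-08 m
Convert H_f = 199 kJ/kg = 199000 J/kg
dT = 2 * gamma_SL * T_bulk / (rho * H_f * R)
dT = 2 * 0.54 * 547 / (16297 * 199000 * 1.65e-08)
dT = 11.0 K

11.0


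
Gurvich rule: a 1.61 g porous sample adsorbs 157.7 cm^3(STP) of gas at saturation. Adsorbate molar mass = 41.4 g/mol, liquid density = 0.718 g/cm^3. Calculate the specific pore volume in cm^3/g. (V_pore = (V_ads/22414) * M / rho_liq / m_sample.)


Moles adsorbed n = V_ads / 22414 = 157.7 / 22414 = 7.035781e-03 mol
Liquid volume V_liq = n * M / rho_liq = 7.035781e-03 * 41.4 / 0.718 = 0.40568 cm^3
Specific pore volume V_pore = V_liq / m_sample = 0.40568 / 1.61
V_pore = 0.252 cm^3/g

0.252


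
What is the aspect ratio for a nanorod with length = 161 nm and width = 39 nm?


Aspect ratio AR = length / diameter
AR = 161 / 39
AR = 4.13

4.13


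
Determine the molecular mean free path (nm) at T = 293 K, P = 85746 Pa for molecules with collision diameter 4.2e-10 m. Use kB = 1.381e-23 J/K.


Mean free path: lambda = kB*T / (sqrt(2) * pi * d^2 * P)
lambda = 1.381e-23 * 293 / (sqrt(2) * pi * (4.2e-10)^2 * 85746)
lambda = 6.02121e-08 m
lambda = 60.21 nm

60.21


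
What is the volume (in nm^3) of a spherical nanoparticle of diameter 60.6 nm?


Radius r = 60.6/2 = 30.3 nm
Volume V = (4/3) * pi * r^3
V = (4/3) * pi * (30.3)^3
V = 116524.3 nm^3

116524.3


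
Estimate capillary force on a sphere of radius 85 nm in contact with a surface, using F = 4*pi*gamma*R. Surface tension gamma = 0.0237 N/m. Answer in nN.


Convert radius: R = 85 nm = 8.5e-08 m
F = 4 * pi * gamma * R
F = 4 * pi * 0.0237 * 8.5e-08
F = 2.5315e-08 N = 25.315 nN

25.315


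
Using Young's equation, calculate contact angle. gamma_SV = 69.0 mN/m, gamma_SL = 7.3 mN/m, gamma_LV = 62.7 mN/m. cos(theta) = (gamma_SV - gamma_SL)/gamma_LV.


cos(theta) = (gamma_SV - gamma_SL) / gamma_LV
cos(theta) = (69.0 - 7.3) / 62.7
cos(theta) = 0.984051
theta = arccos(0.984051) = 10.25 degrees

10.25


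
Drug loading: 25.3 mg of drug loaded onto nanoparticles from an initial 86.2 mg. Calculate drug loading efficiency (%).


Drug loading efficiency = (drug loaded / drug initial) * 100
DLE = 25.3 / 86.2 * 100
DLE = 0.2935 * 100
DLE = 29.35%

29.35


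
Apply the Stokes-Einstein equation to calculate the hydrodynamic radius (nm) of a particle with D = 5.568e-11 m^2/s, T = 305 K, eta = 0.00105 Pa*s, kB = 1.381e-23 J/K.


Stokes-Einstein: R = kB*T / (6*pi*eta*D)
R = 1.381e-23 * 305 / (6 * pi * 0.00105 * 5.568e-11)
R = 3.82212e-09 m = 3.82 nm

3.82


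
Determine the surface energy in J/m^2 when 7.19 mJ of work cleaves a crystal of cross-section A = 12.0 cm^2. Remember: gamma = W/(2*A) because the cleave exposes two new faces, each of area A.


Convert: A = 12.0 cm^2 = 0.0012 m^2, W = 7.19 mJ = 0.00719 J
Cleaving exposes two faces of area A, so total new surface = 2*A and gamma = W / (2*A)
gamma = 0.00719 / (2 * 0.0012)
gamma = 2.996 J/m^2

2.996


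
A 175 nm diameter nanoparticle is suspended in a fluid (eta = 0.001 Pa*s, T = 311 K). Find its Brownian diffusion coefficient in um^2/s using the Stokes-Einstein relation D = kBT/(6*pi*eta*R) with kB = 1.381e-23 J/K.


Radius R = 175/2 = 87.5 nm = 8.75e-08 m
D = kB*T / (6*pi*eta*R)
D = 1.381e-23 * 311 / (6 * pi * 0.001 * 8.75e-08)
D = 2.60402e-12 m^2/s = 2.604 um^2/s

2.604


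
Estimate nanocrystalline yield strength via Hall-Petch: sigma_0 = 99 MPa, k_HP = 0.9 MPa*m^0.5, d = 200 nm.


d = 200 nm = 2e-07 m
sqrt(d) = 0.0004472136
Hall-Petch contribution = k / sqrt(d) = 0.9 / 0.0004472136 = 2012.5 MPa
sigma = sigma_0 + k/sqrt(d) = 99 + 2012.5 = 2111.5 MPa

2111.5


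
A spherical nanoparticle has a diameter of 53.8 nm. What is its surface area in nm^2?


Radius r = 53.8/2 = 26.9 nm
Surface area SA = 4 * pi * r^2
SA = 4 * pi * (26.9)^2
SA = 9093.15 nm^2

9093.15


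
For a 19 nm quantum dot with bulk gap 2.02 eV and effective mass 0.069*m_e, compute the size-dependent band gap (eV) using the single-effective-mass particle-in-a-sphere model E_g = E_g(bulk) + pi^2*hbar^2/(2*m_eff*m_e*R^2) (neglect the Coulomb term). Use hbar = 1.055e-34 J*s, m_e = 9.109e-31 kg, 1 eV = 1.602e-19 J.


Radius R = 19/2 nm = 9.5e-09 m
Confinement energy dE = pi^2 * hbar^2 / (2 * m_eff * m_e * R^2)
dE = pi^2 * (1.055e-34)^2 / (2 * 0.069 * 9.109e-31 * (9.5e-09)^2) J, divided by 1.602e-19 J/eV
dE = 0.0604 eV
Total band gap = E_g(bulk) + dE = 2.02 + 0.0604 = 2.0804 eV

2.0804


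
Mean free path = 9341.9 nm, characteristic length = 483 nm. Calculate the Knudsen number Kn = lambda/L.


Knudsen number Kn = lambda / L
Kn = 9341.9 / 483
Kn = 19.3414

19.3414


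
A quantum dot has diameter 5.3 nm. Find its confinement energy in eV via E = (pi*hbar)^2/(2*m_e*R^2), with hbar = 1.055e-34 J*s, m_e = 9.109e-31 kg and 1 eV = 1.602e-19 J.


Radius R = 5.3/2 = 2.65 nm = 2.65e-09 m
E = (pi * 1.055e-34)^2 / (2 * 9.109e-31 * (2.65e-09)^2)
E(J) = 8.58642e-21
E = E(J) / 1.602e-19 = 0.0536 eV

0.0536


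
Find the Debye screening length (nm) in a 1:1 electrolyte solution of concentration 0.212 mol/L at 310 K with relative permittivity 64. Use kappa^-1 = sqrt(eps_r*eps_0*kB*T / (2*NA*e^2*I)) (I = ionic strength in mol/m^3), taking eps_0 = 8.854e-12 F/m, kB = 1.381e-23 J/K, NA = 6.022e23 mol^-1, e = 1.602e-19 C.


Ionic strength I = 0.212 * 1^2 * 1000 = 212 mol/m^3
kappa^-1 = sqrt(64 * 8.854e-12 * 1.381e-23 * 310 / (2 * 6.022e23 * (1.602e-19)^2 * 212))
kappa^-1 = 0.608 nm

0.608


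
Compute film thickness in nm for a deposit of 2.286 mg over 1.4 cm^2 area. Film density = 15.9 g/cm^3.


Convert: m = 2.286 mg = 2.2860e-06 kg, A = 1.4 cm^2 = 1.4000e-04 m^2, rho = 15.9 g/cm^3 = 15900 kg/m^3
t = m / (A * rho)
t = 2.2860e-06 / (1.4000e-04 * 15900)
t = 1.0270e-06 m = 1027.0 nm

1027.0


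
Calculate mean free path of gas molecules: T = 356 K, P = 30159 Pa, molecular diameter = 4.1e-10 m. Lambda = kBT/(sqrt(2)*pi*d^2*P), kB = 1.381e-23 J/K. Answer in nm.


Mean free path: lambda = kB*T / (sqrt(2) * pi * d^2 * P)
lambda = 1.381e-23 * 356 / (sqrt(2) * pi * (4.1e-10)^2 * 30159)
lambda = 2.1827e-07 m
lambda = 218.27 nm

218.27


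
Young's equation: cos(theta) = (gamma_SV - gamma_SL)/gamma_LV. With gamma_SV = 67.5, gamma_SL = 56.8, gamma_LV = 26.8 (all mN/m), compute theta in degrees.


cos(theta) = (gamma_SV - gamma_SL) / gamma_LV
cos(theta) = (67.5 - 56.8) / 26.8
cos(theta) = 0.399254
theta = arccos(0.399254) = 66.47 degrees

66.47


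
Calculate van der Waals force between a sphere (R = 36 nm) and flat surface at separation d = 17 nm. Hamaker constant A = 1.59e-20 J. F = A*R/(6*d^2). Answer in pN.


Convert to SI: R = 36 nm = 3.6e-08 m, d = 17 nm = 1.7e-08 m
F = A * R / (6 * d^2)
F = 1.59e-20 * 3.6e-08 / (6 * (1.7e-08)^2)
F = 3.30104e-13 N = 0.33 pN

0.33


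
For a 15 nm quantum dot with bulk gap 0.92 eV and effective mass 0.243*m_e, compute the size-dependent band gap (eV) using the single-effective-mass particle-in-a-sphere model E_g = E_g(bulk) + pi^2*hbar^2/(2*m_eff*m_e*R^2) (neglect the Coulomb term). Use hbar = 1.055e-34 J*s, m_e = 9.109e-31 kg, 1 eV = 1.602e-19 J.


Radius R = 15/2 nm = 7.5e-09 m
Confinement energy dE = pi^2 * hbar^2 / (2 * m_eff * m_e * R^2)
dE = pi^2 * (1.055e-34)^2 / (2 * 0.243 * 9.109e-31 * (7.5e-09)^2) J, divided by 1.602e-19 J/eV
dE = 0.0275 eV
Total band gap = E_g(bulk) + dE = 0.92 + 0.0275 = 0.9475 eV

0.9475


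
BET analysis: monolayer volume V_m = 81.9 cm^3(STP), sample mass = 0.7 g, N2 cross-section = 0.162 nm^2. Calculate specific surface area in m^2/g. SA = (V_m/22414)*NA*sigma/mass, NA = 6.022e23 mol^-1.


Number of moles in monolayer = V_m / 22414 = 81.9 / 22414 = 0.00365397
Number of molecules = moles * NA = 0.00365397 * 6.022e23
SA = molecules * sigma / mass
SA = (81.9 / 22414) * 6.022e23 * 0.162e-18 / 0.7
SA = 509.2 m^2/g

509.2


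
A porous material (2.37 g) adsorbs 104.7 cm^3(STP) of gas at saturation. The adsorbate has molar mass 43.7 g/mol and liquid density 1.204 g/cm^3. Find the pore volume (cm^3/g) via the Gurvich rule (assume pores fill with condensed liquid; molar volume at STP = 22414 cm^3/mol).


Moles adsorbed n = V_ads / 22414 = 104.7 / 22414 = 4.671188e-03 mol
Liquid volume V_liq = n * M / rho_liq = 4.671188e-03 * 43.7 / 1.204 = 0.16954 cm^3
Specific pore volume V_pore = V_liq / m_sample = 0.16954 / 2.37
V_pore = 0.0715 cm^3/g

0.0715


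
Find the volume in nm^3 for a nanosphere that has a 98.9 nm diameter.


Radius r = 98.9/2 = 49.45 nm
Volume V = (4/3) * pi * r^3
V = (4/3) * pi * (49.45)^3
V = 506509.39 nm^3

506509.39


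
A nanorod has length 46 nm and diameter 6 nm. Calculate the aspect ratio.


Aspect ratio AR = length / diameter
AR = 46 / 6
AR = 7.67

7.67


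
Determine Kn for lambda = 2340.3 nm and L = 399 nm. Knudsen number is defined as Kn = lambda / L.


Knudsen number Kn = lambda / L
Kn = 2340.3 / 399
Kn = 5.8654

5.8654


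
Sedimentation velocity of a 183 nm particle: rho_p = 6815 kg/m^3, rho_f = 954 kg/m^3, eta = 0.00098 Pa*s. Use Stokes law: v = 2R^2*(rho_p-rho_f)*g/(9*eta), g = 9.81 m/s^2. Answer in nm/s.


Radius R = 183/2 nm = 9.15e-08 m
Density difference = 6815 - 954 = 5861 kg/m^3
v = 2 * R^2 * (rho_p - rho_f) * g / (9 * eta)
v = 2 * (9.15e-08)^2 * 5861 * 9.81 / (9 * 0.00098)
v = 1.09155e-07 m/s = 109.1552 nm/s

109.1552


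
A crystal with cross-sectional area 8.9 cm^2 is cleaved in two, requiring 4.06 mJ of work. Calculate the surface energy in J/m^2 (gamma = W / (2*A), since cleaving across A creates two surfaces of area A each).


Convert: A = 8.9 cm^2 = 0.00089 m^2, W = 4.06 mJ = 0.00406 J
Cleaving exposes two faces of area A, so total new surface = 2*A and gamma = W / (2*A)
gamma = 0.00406 / (2 * 0.00089)
gamma = 2.281 J/m^2

2.281


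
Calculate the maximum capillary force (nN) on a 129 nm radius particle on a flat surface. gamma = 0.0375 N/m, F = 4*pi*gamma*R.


Convert radius: R = 129 nm = 1.29e-07 m
F = 4 * pi * gamma * R
F = 4 * pi * 0.0375 * 1.29e-07
F = 6.07898e-08 N = 60.7898 nN

60.7898


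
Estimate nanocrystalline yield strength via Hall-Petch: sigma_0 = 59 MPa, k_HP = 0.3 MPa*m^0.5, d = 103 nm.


d = 103 nm = 1.03e-07 m
sqrt(d) = 0.0003209361
Hall-Petch contribution = k / sqrt(d) = 0.3 / 0.0003209361 = 934.8 MPa
sigma = sigma_0 + k/sqrt(d) = 59 + 934.8 = 993.8 MPa

993.8


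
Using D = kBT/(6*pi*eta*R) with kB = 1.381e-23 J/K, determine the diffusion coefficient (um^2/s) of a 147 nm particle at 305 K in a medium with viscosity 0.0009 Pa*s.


Radius R = 147/2 = 73.5 nm = 7.35e-08 m
D = kB*T / (6*pi*eta*R)
D = 1.381e-23 * 305 / (6 * pi * 0.0009 * 7.35e-08)
D = 3.37802e-12 m^2/s = 3.378 um^2/s

3.378


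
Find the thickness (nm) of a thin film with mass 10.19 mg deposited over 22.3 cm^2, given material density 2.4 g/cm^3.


Convert: m = 10.19 mg = 1.0190e-05 kg, A = 22.3 cm^2 = 2.2300e-03 m^2, rho = 2.4 g/cm^3 = 2400 kg/m^3
t = m / (A * rho)
t = 1.0190e-05 / (2.2300e-03 * 2400)
t = 1.9040e-06 m = 1904.0 nm

1904.0


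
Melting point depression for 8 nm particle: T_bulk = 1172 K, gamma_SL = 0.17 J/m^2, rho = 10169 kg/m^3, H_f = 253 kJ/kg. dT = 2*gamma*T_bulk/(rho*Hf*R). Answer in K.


Radius R = 8/2 = 4 nm = 4e-09 m
Convert H_f = 253 kJ/kg = 253000 J/kg
dT = 2 * gamma_SL * T_bulk / (rho * H_f * R)
dT = 2 * 0.17 * 1172 / (10169 * 253000 * 4e-09)
dT = 38.7 K

38.7


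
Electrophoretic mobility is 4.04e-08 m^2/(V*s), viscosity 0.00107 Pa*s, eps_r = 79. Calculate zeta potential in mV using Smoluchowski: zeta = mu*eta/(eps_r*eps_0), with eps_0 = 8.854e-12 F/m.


Smoluchowski equation: zeta = mu * eta / (eps_r * eps_0)
zeta = 4.04e-08 * 0.00107 / (79 * 8.854e-12)
zeta = 0.061801 V = 61.8 mV

61.8


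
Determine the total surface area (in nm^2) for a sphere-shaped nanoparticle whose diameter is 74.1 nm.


Radius r = 74.1/2 = 37.05 nm
Surface area SA = 4 * pi * r^2
SA = 4 * pi * (37.05)^2
SA = 17249.89 nm^2

17249.89


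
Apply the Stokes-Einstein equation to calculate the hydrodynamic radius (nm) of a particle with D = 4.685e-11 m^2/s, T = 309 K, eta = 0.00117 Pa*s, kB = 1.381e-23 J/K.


Stokes-Einstein: R = kB*T / (6*pi*eta*D)
R = 1.381e-23 * 309 / (6 * pi * 0.00117 * 4.685e-11)
R = 4.13005e-09 m = 4.13 nm

4.13


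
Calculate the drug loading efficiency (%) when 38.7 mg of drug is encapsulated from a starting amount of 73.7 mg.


Drug loading efficiency = (drug loaded / drug initial) * 100
DLE = 38.7 / 73.7 * 100
DLE = 0.5251 * 100
DLE = 52.51%

52.51


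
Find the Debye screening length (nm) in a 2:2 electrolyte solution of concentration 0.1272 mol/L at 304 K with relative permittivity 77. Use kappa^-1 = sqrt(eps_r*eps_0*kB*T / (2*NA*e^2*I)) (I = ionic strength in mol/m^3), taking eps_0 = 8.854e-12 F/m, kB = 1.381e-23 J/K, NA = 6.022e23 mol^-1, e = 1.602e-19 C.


Ionic strength I = 0.1272 * 2^2 * 1000 = 508.8 mol/m^3
kappa^-1 = sqrt(77 * 8.854e-12 * 1.381e-23 * 304 / (2 * 6.022e23 * (1.602e-19)^2 * 508.8))
kappa^-1 = 0.427 nm

0.427


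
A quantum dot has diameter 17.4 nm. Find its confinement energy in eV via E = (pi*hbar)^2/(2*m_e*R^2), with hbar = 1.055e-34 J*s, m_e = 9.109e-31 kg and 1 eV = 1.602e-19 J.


Radius R = 17.4/2 = 8.7 nm = 8.7e-09 m
E = (pi * 1.055e-34)^2 / (2 * 9.109e-31 * (8.7e-09)^2)
E(J) = 7.96646e-22
E = E(J) / 1.602e-19 = 0.005 eV

0.005


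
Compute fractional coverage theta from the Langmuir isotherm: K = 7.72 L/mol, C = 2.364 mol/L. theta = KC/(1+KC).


Langmuir isotherm: theta = K*C / (1 + K*C)
K*C = 7.72 * 2.364 = 18.25008
theta = 18.25008 / (1 + 18.25008) = 18.25008 / 19.25008
theta = 0.9481

0.9481


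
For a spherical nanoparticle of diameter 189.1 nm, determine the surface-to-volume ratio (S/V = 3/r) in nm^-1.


Radius r = 189.1/2 = 94.55 nm
S/V = 3 / r = 3 / 94.55
S/V = 0.0317 nm^-1

0.0317


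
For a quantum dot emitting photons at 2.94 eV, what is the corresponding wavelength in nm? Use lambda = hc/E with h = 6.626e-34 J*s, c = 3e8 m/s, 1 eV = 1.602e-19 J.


Convert energy: E = 2.94 eV = 2.94 * 1.602e-19 = 4.70988e-19 J
lambda = h*c / E = 6.626e-34 * 3e8 / 4.70988e-19
lambda = 4.22049e-07 m = 422.0 nm

422.0


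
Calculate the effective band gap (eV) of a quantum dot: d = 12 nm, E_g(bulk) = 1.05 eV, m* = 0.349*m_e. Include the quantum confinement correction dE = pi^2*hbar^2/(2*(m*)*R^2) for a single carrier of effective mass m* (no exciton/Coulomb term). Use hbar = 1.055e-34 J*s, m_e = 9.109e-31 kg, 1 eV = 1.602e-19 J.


Radius R = 12/2 nm = 6e-09 m
Confinement energy dE = pi^2 * hbar^2 / (2 * m_eff * m_e * R^2)
dE = pi^2 * (1.055e-34)^2 / (2 * 0.349 * 9.109e-31 * (6e-09)^2) J, divided by 1.602e-19 J/eV
dE = 0.03 eV
Total band gap = E_g(bulk) + dE = 1.05 + 0.03 = 1.08 eV

1.08


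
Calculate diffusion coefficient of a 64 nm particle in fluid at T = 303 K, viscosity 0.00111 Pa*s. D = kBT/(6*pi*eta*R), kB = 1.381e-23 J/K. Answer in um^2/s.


Radius R = 64/2 = 32 nm = 3.2e-08 m
D = kB*T / (6*pi*eta*R)
D = 1.381e-23 * 303 / (6 * pi * 0.00111 * 3.2e-08)
D = 6.24974e-12 m^2/s = 6.25 um^2/s

6.25


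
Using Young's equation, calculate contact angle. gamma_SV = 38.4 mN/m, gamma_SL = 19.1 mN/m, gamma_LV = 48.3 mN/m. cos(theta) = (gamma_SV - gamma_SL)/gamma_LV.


cos(theta) = (gamma_SV - gamma_SL) / gamma_LV
cos(theta) = (38.4 - 19.1) / 48.3
cos(theta) = 0.399586
theta = arccos(0.399586) = 66.45 degrees

66.45


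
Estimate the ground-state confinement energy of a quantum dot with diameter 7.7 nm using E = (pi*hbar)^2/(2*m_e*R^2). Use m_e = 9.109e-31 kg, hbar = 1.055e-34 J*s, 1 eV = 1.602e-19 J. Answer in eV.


Radius R = 7.7/2 = 3.85 nm = 3.85e-09 m
E = (pi * 1.055e-34)^2 / (2 * 9.109e-31 * (3.85e-09)^2)
E(J) = 4.06801e-21
E = E(J) / 1.602e-19 = 0.0254 eV

0.0254


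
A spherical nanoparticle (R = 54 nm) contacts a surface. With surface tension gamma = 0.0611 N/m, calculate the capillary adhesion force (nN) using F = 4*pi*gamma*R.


Convert radius: R = 54 nm = 5.4e-08 m
F = 4 * pi * gamma * R
F = 4 * pi * 0.0611 * 5.4e-08
F = 4.14615e-08 N = 41.4615 nN

41.4615


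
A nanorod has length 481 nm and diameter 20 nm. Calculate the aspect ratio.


Aspect ratio AR = length / diameter
AR = 481 / 20
AR = 24.05

24.05


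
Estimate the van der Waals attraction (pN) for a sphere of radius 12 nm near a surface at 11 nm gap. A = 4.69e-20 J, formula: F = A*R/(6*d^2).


Convert to SI: R = 12 nm = 1.2e-08 m, d = 11 nm = 1.1e-08 m
F = A * R / (6 * d^2)
F = 4.69e-20 * 1.2e-08 / (6 * (1.1e-08)^2)
F = 7.75207e-13 N = 0.775 pN

0.775


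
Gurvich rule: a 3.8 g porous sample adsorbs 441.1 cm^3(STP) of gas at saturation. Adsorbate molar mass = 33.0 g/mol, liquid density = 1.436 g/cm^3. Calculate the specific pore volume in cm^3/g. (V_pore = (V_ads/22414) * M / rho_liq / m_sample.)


Moles adsorbed n = V_ads / 22414 = 441.1 / 22414 = 1.967966e-02 mol
Liquid volume V_liq = n * M / rho_liq = 1.967966e-02 * 33.0 / 1.436 = 0.45225 cm^3
Specific pore volume V_pore = V_liq / m_sample = 0.45225 / 3.8
V_pore = 0.119 cm^3/g

0.119


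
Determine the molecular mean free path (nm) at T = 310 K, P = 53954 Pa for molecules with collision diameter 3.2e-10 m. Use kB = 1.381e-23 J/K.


Mean free path: lambda = kB*T / (sqrt(2) * pi * d^2 * P)
lambda = 1.381e-23 * 310 / (sqrt(2) * pi * (3.2e-10)^2 * 53954)
lambda = 1.74408e-07 m
lambda = 174.41 nm

174.41


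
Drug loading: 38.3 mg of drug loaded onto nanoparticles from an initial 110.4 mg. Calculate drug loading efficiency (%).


Drug loading efficiency = (drug loaded / drug initial) * 100
DLE = 38.3 / 110.4 * 100
DLE = 0.3469 * 100
DLE = 34.69%

34.69


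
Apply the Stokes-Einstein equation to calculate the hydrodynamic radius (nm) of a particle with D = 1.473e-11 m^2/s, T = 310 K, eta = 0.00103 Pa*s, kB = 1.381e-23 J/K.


Stokes-Einstein: R = kB*T / (6*pi*eta*D)
R = 1.381e-23 * 310 / (6 * pi * 0.00103 * 1.473e-11)
R = 1.49697e-08 m = 14.97 nm

14.97


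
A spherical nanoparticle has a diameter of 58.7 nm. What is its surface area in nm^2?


Radius r = 58.7/2 = 29.35 nm
Surface area SA = 4 * pi * r^2
SA = 4 * pi * (29.35)^2
SA = 10824.95 nm^2

10824.95


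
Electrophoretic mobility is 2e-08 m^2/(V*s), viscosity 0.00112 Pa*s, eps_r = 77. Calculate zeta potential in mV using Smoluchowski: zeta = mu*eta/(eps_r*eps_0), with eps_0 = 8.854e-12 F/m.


Smoluchowski equation: zeta = mu * eta / (eps_r * eps_0)
zeta = 2e-08 * 0.00112 / (77 * 8.854e-12)
zeta = 0.032856 V = 32.86 mV

32.86


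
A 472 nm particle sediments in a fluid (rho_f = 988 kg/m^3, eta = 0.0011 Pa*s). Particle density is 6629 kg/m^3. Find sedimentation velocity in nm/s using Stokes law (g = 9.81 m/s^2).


Radius R = 472/2 nm = 2.36e-07 m
Density difference = 6629 - 988 = 5641 kg/m^3
v = 2 * R^2 * (rho_p - rho_f) * g / (9 * eta)
v = 2 * (2.36e-07)^2 * 5641 * 9.81 / (9 * 0.0011)
v = 6.2265e-07 m/s = 622.6499 nm/s

622.6499


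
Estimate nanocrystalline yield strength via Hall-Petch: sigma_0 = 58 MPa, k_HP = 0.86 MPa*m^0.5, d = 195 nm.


d = 195 nm = 1.95e-07 m
sqrt(d) = 0.000441588
Hall-Petch contribution = k / sqrt(d) = 0.86 / 0.000441588 = 1947.5 MPa
sigma = sigma_0 + k/sqrt(d) = 58 + 1947.5 = 2005.5 MPa

2005.5


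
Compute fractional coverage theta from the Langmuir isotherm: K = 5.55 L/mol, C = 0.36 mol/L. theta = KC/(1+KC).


Langmuir isotherm: theta = K*C / (1 + K*C)
K*C = 5.55 * 0.36 = 1.998
theta = 1.998 / (1 + 1.998) = 1.998 / 2.998
theta = 0.6664

0.6664


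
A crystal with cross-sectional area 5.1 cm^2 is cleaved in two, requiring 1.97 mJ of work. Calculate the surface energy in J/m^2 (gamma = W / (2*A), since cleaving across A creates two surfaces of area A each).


Convert: A = 5.1 cm^2 = 0.00051 m^2, W = 1.97 mJ = 0.00197 J
Cleaving exposes two faces of area A, so total new surface = 2*A and gamma = W / (2*A)
gamma = 0.00197 / (2 * 0.00051)
gamma = 1.931 J/m^2

1.931


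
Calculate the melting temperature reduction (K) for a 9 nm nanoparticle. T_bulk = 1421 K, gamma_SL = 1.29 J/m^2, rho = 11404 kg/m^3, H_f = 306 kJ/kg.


Radius R = 9/2 = 4.5 nm = 4.5e-09 m
Convert H_f = 306 kJ/kg = 306000 J/kg
dT = 2 * gamma_SL * T_bulk / (rho * H_f * R)
dT = 2 * 1.29 * 1421 / (11404 * 306000 * 4.5e-09)
dT = 233.5 K

233.5


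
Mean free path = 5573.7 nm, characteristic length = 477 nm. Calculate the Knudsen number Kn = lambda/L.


Knudsen number Kn = lambda / L
Kn = 5573.7 / 477
Kn = 11.6849

11.6849


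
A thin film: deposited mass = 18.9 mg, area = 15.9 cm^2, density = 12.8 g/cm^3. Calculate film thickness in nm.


Convert: m = 18.9 mg = 1.8900e-05 kg, A = 15.9 cm^2 = 1.5900e-03 m^2, rho = 12.8 g/cm^3 = 12800 kg/m^3
t = m / (A * rho)
t = 1.8900e-05 / (1.5900e-03 * 12800)
t = 9.2866e-07 m = 928.7 nm

928.7


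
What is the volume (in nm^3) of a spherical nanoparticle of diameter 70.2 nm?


Radius r = 70.2/2 = 35.1 nm
Volume V = (4/3) * pi * r^3
V = (4/3) * pi * (35.1)^3
V = 181138.16 nm^3

181138.16


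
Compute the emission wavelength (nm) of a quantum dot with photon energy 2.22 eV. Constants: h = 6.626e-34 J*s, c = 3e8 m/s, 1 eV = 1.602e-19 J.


Convert energy: E = 2.22 eV = 2.22 * 1.602e-19 = 3.55644e-19 J
lambda = h*c / E = 6.626e-34 * 3e8 / 3.55644e-19
lambda = 5.5893e-07 m = 558.9 nm

558.9


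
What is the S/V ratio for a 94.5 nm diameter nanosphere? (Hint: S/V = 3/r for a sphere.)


Radius r = 94.5/2 = 47.25 nm
S/V = 3 / r = 3 / 47.25
S/V = 0.0635 nm^-1

0.0635


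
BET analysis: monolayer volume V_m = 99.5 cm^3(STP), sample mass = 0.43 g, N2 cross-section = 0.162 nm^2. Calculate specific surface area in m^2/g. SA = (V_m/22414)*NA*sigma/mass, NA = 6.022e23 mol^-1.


Number of moles in monolayer = V_m / 22414 = 99.5 / 22414 = 0.00443919
Number of molecules = moles * NA = 0.00443919 * 6.022e23
SA = molecules * sigma / mass
SA = (99.5 / 22414) * 6.022e23 * 0.162e-18 / 0.43
SA = 1007.1 m^2/g

1007.1


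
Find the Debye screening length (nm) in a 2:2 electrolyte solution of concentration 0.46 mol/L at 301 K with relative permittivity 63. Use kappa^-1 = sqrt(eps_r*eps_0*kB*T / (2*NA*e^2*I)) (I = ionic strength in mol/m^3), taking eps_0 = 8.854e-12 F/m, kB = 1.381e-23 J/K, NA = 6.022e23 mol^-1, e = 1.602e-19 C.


Ionic strength I = 0.46 * 2^2 * 1000 = 1840 mol/m^3
kappa^-1 = sqrt(63 * 8.854e-12 * 1.381e-23 * 301 / (2 * 6.022e23 * (1.602e-19)^2 * 1840))
kappa^-1 = 0.202 nm

0.202


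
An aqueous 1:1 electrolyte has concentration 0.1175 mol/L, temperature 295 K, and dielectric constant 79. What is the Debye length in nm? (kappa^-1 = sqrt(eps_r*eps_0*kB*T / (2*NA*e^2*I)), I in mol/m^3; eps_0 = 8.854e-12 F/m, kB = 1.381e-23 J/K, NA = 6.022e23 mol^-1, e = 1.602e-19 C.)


Ionic strength I = 0.1175 * 1^2 * 1000 = 117.5 mol/m^3
kappa^-1 = sqrt(79 * 8.854e-12 * 1.381e-23 * 295 / (2 * 6.022e23 * (1.602e-19)^2 * 117.5))
kappa^-1 = 0.886 nm

0.886


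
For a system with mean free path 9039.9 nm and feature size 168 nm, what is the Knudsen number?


Knudsen number Kn = lambda / L
Kn = 9039.9 / 168
Kn = 53.8089

53.8089


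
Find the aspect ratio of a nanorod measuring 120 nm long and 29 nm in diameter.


Aspect ratio AR = length / diameter
AR = 120 / 29
AR = 4.14

4.14


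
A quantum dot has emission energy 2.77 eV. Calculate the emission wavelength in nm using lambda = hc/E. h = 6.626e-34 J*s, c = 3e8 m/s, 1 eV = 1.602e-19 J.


Convert energy: E = 2.77 eV = 2.77 * 1.602e-19 = 4.43754e-19 J
lambda = h*c / E = 6.626e-34 * 3e8 / 4.43754e-19
lambda = 4.47951e-07 m = 448.0 nm

448.0


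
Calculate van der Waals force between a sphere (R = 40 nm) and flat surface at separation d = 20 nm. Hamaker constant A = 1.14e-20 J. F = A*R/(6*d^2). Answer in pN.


Convert to SI: R = 40 nm = 4e-08 m, d = 20 nm = 2e-08 m
F = A * R / (6 * d^2)
F = 1.14e-20 * 4e-08 / (6 * (2e-08)^2)
F = 1.9e-13 N = 0.19 pN

0.19


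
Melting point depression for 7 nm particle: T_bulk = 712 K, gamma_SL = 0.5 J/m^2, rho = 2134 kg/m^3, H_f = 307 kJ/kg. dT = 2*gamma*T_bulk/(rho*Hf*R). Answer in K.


Radius R = 7/2 = 3.5 nm = 3.5e-09 m
Convert H_f = 307 kJ/kg = 307000 J/kg
dT = 2 * gamma_SL * T_bulk / (rho * H_f * R)
dT = 2 * 0.5 * 712 / (2134 * 307000 * 3.5e-09)
dT = 310.5 K

310.5


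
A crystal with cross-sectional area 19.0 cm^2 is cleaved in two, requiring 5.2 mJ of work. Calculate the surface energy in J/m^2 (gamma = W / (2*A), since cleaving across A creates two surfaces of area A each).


Convert: A = 19.0 cm^2 = 0.0019 m^2, W = 5.2 mJ = 0.0052 J
Cleaving exposes two faces of area A, so total new surface = 2*A and gamma = W / (2*A)
gamma = 0.0052 / (2 * 0.0019)
gamma = 1.368 J/m^2

1.368


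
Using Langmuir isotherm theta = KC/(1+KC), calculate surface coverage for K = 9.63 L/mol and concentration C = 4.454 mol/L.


Langmuir isotherm: theta = K*C / (1 + K*C)
K*C = 9.63 * 4.454 = 42.89202
theta = 42.89202 / (1 + 42.89202) = 42.89202 / 43.89202
theta = 0.9772

0.9772


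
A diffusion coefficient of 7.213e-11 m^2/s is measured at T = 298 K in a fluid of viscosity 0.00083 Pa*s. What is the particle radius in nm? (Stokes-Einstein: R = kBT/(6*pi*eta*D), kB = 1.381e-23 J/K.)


Stokes-Einstein: R = kB*T / (6*pi*eta*D)
R = 1.381e-23 * 298 / (6 * pi * 0.00083 * 7.213e-11)
R = 3.64682e-09 m = 3.65 nm

3.65


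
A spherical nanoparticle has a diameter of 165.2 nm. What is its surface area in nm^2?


Radius r = 165.2/2 = 82.6 nm
Surface area SA = 4 * pi * r^2
SA = 4 * pi * (82.6)^2
SA = 85737.33 nm^2

85737.33


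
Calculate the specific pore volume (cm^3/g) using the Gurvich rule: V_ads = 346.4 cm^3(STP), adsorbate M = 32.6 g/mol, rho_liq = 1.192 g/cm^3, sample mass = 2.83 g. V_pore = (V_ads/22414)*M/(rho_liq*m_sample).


Moles adsorbed n = V_ads / 22414 = 346.4 / 22414 = 1.545463e-02 mol
Liquid volume V_liq = n * M / rho_liq = 1.545463e-02 * 32.6 / 1.192 = 0.42267 cm^3
Specific pore volume V_pore = V_liq / m_sample = 0.42267 / 2.83
V_pore = 0.1494 cm^3/g

0.1494


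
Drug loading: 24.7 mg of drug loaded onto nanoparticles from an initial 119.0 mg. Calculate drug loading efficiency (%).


Drug loading efficiency = (drug loaded / drug initial) * 100
DLE = 24.7 / 119.0 * 100
DLE = 0.2076 * 100
DLE = 20.76%

20.76


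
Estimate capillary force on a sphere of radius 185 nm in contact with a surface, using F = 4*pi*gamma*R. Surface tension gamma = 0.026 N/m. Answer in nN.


Convert radius: R = 185 nm = 1.85e-07 m
F = 4 * pi * gamma * R
F = 4 * pi * 0.026 * 1.85e-07
F = 6.04442e-08 N = 60.4442 nN

60.4442


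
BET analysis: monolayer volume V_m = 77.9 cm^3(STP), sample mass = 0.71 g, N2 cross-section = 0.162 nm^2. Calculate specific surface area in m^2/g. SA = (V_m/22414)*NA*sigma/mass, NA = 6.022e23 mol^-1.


Number of moles in monolayer = V_m / 22414 = 77.9 / 22414 = 0.00347551
Number of molecules = moles * NA = 0.00347551 * 6.022e23
SA = molecules * sigma / mass
SA = (77.9 / 22414) * 6.022e23 * 0.162e-18 / 0.71
SA = 477.5 m^2/g

477.5


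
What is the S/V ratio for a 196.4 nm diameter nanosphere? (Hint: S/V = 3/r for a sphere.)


Radius r = 196.4/2 = 98.2 nm
S/V = 3 / r = 3 / 98.2
S/V = 0.0305 nm^-1

0.0305


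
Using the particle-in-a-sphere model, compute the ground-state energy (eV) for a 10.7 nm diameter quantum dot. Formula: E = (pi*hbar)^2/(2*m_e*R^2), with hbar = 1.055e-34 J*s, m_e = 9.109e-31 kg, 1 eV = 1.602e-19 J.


Radius R = 10.7/2 = 5.35 nm = 5.35e-09 m
E = (pi * 1.055e-34)^2 / (2 * 9.109e-31 * (5.35e-09)^2)
E(J) = 2.10667e-21
E = E(J) / 1.602e-19 = 0.0132 eV

0.0132


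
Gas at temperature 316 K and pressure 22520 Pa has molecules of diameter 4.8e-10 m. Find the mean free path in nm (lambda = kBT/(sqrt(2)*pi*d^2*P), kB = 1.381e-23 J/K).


Mean free path: lambda = kB*T / (sqrt(2) * pi * d^2 * P)
lambda = 1.381e-23 * 316 / (sqrt(2) * pi * (4.8e-10)^2 * 22520)
lambda = 1.89306e-07 m
lambda = 189.31 nm

189.31


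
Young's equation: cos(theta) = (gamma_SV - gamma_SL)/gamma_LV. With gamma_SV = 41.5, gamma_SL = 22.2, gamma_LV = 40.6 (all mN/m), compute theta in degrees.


cos(theta) = (gamma_SV - gamma_SL) / gamma_LV
cos(theta) = (41.5 - 22.2) / 40.6
cos(theta) = 0.475369
theta = arccos(0.475369) = 61.62 degrees

61.62


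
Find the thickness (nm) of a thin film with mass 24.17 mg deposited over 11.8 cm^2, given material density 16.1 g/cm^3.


Convert: m = 24.17 mg = 2.4170e-05 kg, A = 11.8 cm^2 = 1.1800e-03 m^2, rho = 16.1 g/cm^3 = 16100 kg/m^3
t = m / (A * rho)
t = 2.4170e-05 / (1.1800e-03 * 16100)
t = 1.2722e-06 m = 1272.2 nm

1272.2


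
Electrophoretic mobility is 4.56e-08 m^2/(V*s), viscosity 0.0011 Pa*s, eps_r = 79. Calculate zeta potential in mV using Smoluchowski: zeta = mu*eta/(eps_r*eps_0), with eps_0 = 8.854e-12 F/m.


Smoluchowski equation: zeta = mu * eta / (eps_r * eps_0)
zeta = 4.56e-08 * 0.0011 / (79 * 8.854e-12)
zeta = 0.071712 V = 71.71 mV

71.71


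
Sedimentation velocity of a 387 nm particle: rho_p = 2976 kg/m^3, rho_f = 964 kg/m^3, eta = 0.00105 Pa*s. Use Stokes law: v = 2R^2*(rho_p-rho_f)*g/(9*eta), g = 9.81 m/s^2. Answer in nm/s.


Radius R = 387/2 nm = 1.935e-07 m
Density difference = 2976 - 964 = 2012 kg/m^3
v = 2 * R^2 * (rho_p - rho_f) * g / (9 * eta)
v = 2 * (1.935e-07)^2 * 2012 * 9.81 / (9 * 0.00105)
v = 1.56407e-07 m/s = 156.4073 nm/s

156.4073


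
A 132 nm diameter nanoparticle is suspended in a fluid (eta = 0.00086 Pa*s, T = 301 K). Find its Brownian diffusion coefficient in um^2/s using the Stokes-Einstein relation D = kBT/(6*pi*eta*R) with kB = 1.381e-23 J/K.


Radius R = 132/2 = 66 nm = 6.6e-08 m
D = kB*T / (6*pi*eta*R)
D = 1.381e-23 * 301 / (6 * pi * 0.00086 * 6.6e-08)
D = 3.88523e-12 m^2/s = 3.885 um^2/s

3.885


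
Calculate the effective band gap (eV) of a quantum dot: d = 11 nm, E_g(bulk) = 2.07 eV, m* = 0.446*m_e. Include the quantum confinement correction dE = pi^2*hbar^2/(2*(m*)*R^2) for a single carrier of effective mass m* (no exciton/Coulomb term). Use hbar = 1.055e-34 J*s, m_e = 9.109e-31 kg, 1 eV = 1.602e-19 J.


Radius R = 11/2 nm = 5.5e-09 m
Confinement energy dE = pi^2 * hbar^2 / (2 * m_eff * m_e * R^2)
dE = pi^2 * (1.055e-34)^2 / (2 * 0.446 * 9.109e-31 * (5.5e-09)^2) J, divided by 1.602e-19 J/eV
dE = 0.0279 eV
Total band gap = E_g(bulk) + dE = 2.07 + 0.0279 = 2.0979 eV

2.0979


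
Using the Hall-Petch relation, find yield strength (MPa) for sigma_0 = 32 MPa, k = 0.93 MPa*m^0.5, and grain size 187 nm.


d = 187 nm = 1.87e-07 m
sqrt(d) = 0.000432435
Hall-Petch contribution = k / sqrt(d) = 0.93 / 0.000432435 = 2150.6 MPa
sigma = sigma_0 + k/sqrt(d) = 32 + 2150.6 = 2182.6 MPa

2182.6


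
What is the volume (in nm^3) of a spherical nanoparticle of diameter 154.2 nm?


Radius r = 154.2/2 = 77.1 nm
Volume V = (4/3) * pi * r^3
V = (4/3) * pi * (77.1)^3
V = 1919781.24 nm^3

1919781.24


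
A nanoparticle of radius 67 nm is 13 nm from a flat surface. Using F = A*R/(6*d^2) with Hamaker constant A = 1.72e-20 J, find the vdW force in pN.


Convert to SI: R = 67 nm = 6.7e-08 m, d = 13 nm = 1.3e-08 m
F = A * R / (6 * d^2)
F = 1.72e-20 * 6.7e-08 / (6 * (1.3e-08)^2)
F = 1.13649e-12 N = 1.136 pN

1.136


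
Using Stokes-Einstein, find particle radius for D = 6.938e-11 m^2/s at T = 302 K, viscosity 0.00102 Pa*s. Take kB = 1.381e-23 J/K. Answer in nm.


Stokes-Einstein: R = kB*T / (6*pi*eta*D)
R = 1.381e-23 * 302 / (6 * pi * 0.00102 * 6.938e-11)
R = 3.12655e-09 m = 3.13 nm

3.13


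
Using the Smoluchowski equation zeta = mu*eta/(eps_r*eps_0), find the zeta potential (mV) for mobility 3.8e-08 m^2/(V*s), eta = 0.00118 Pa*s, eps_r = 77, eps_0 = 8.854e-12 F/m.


Smoluchowski equation: zeta = mu * eta / (eps_r * eps_0)
zeta = 3.8e-08 * 0.00118 / (77 * 8.854e-12)
zeta = 0.065771 V = 65.77 mV

65.77


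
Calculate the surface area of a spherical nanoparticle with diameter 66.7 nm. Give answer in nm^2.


Radius r = 66.7/2 = 33.35 nm
Surface area SA = 4 * pi * r^2
SA = 4 * pi * (33.35)^2
SA = 13976.6 nm^2

13976.6


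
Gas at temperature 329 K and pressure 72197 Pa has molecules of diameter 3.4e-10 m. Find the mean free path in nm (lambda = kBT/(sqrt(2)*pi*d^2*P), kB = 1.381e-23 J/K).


Mean free path: lambda = kB*T / (sqrt(2) * pi * d^2 * P)
lambda = 1.381e-23 * 329 / (sqrt(2) * pi * (3.4e-10)^2 * 72197)
lambda = 1.22531e-07 m
lambda = 122.53 nm

122.53


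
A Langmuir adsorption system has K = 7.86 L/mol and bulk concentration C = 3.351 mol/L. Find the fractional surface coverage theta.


Langmuir isotherm: theta = K*C / (1 + K*C)
K*C = 7.86 * 3.351 = 26.33886
theta = 26.33886 / (1 + 26.33886) = 26.33886 / 27.33886
theta = 0.9634

0.9634
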